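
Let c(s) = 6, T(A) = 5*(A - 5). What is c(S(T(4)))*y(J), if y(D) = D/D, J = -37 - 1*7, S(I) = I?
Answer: 6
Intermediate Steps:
T(A) = -25 + 5*A (T(A) = 5*(-5 + A) = -25 + 5*A)
J = -44 (J = -37 - 7 = -44)
y(D) = 1
c(S(T(4)))*y(J) = 6*1 = 6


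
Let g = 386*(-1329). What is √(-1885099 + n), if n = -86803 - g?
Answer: 2*I*√364727 ≈ 1207.9*I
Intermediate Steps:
g = -512994
n = 426191 (n = -86803 - 1*(-512994) = -86803 + 512994 = 426191)
√(-1885099 + n) = √(-1885099 + 426191) = √(-1458908) = 2*I*√364727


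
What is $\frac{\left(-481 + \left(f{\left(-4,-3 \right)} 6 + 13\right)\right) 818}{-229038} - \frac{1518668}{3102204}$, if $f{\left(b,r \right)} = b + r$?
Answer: $\frac{39431032639}{29605108323} \approx 1.3319$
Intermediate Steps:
$\frac{\left(-481 + \left(f{\left(-4,-3 \right)} 6 + 13\right)\right) 818}{-229038} - \frac{1518668}{3102204} = \frac{\left(-481 + \left(\left(-4 - 3\right) 6 + 13\right)\right) 818}{-229038} - \frac{1518668}{3102204} = \left(-481 + \left(\left(-7\right) 6 + 13\right)\right) 818 \left(- \frac{1}{229038}\right) - \frac{379667}{775551} = \left(-481 + \left(-42 + 13\right)\right) 818 \left(- \frac{1}{229038}\right) - \frac{379667}{775551} = \left(-481 - 29\right) 818 \left(- \frac{1}{229038}\right) - \frac{379667}{775551} = \left(-510\right) 818 \left(- \frac{1}{229038}\right) - \frac{379667}{775551} = \left(-417180\right) \left(- \frac{1}{229038}\right) - \frac{379667}{775551} = \frac{69530}{38173} - \frac{379667}{775551} = \frac{39431032639}{29605108323}$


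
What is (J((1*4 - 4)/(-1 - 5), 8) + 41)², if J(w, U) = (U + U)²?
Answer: 88209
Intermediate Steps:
J(w, U) = 4*U² (J(w, U) = (2*U)² = 4*U²)
(J((1*4 - 4)/(-1 - 5), 8) + 41)² = (4*8² + 41)² = (4*64 + 41)² = (256 + 41)² = 297² = 88209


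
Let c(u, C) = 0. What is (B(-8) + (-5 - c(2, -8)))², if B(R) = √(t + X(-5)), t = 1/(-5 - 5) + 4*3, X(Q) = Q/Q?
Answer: 379/10 - √1290 ≈ 1.9834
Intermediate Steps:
X(Q) = 1
t = 119/10 (t = 1/(-10) + 12 = -⅒ + 12 = 119/10 ≈ 11.900)
B(R) = √1290/10 (B(R) = √(119/10 + 1) = √(129/10) = √1290/10)
(B(-8) + (-5 - c(2, -8)))² = (√1290/10 + (-5 - 1*0))² = (√1290/10 + (-5 + 0))² = (√1290/10 - 5)² = (-5 + √1290/10)²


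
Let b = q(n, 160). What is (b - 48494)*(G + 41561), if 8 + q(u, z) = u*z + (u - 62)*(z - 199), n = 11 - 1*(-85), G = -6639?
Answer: -1203691496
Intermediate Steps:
n = 96 (n = 11 + 85 = 96)
q(u, z) = -8 + u*z + (-199 + z)*(-62 + u) (q(u, z) = -8 + (u*z + (u - 62)*(z - 199)) = -8 + (u*z + (-62 + u)*(-199 + z)) = -8 + (u*z + (-199 + z)*(-62 + u)) = -8 + u*z + (-199 + z)*(-62 + u))
b = 14026 (b = 12330 - 199*96 - 62*160 + 2*96*160 = 12330 - 19104 - 9920 + 30720 = 14026)
(b - 48494)*(G + 41561) = (14026 - 48494)*(-6639 + 41561) = -34468*34922 = -1203691496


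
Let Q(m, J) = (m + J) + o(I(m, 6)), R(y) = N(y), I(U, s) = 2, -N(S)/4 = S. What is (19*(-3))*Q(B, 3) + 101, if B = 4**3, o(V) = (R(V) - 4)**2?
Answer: -11926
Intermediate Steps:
N(S) = -4*S
R(y) = -4*y
o(V) = (-4 - 4*V)**2 (o(V) = (-4*V - 4)**2 = (-4 - 4*V)**2)
B = 64
Q(m, J) = 144 + J + m (Q(m, J) = (m + J) + 16*(1 + 2)**2 = (J + m) + 16*3**2 = (J + m) + 16*9 = (J + m) + 144 = 144 + J + m)
(19*(-3))*Q(B, 3) + 101 = (19*(-3))*(144 + 3 + 64) + 101 = -57*211 + 101 = -12027 + 101 = -11926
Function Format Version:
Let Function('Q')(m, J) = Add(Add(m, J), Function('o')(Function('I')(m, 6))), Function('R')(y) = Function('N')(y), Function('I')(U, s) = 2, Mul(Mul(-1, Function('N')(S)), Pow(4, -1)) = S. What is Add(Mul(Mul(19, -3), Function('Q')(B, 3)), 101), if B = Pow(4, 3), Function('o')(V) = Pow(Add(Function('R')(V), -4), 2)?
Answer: -11926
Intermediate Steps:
Function('N')(S) = Mul(-4, S)
Function('R')(y) = Mul(-4, y)
Function('o')(V) = Pow(Add(-4, Mul(-4, V)), 2) (Function('o')(V) = Pow(Add(Mul(-4, V), -4), 2) = Pow(Add(-4, Mul(-4, V)), 2))
B = 64
Function('Q')(m, J) = Add(144, J, m) (Function('Q')(m, J) = Add(Add(m, J), Mul(16, Pow(Add(1, 2), 2))) = Add(Add(J, m), Mul(16, Pow(3, 2))) = Add(Add(J, m), Mul(16, 9)) = Add(Add(J, m), 144) = Add(144, J, m))
Add(Mul(Mul(19, -3), Function('Q')(B, 3)), 101) = Add(Mul(Mul(19, -3), Add(144, 3, 64)), 101) = Add(Mul(-57, 211), 101) = Add(-12027, 101) = -11926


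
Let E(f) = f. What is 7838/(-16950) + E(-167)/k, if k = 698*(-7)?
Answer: -17732909/41408850 ≈ -0.42824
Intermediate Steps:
k = -4886
7838/(-16950) + E(-167)/k = 7838/(-16950) - 167/(-4886) = 7838*(-1/16950) - 167*(-1/4886) = -3919/8475 + 167/4886 = -17732909/41408850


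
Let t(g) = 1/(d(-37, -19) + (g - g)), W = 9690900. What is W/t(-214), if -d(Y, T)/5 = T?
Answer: 920635500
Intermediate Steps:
d(Y, T) = -5*T
t(g) = 1/95 (t(g) = 1/(-5*(-19) + (g - g)) = 1/(95 + 0) = 1/95)
W/t(-214) = 9690900/(1/95) = 9690900*95 = 920635500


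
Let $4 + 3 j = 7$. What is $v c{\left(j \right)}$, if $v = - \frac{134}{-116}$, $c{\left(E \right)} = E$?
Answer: $\frac{67}{58} \approx 1.1552$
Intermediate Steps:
$j = 1$ ($j = - \frac{4}{3} + \frac{1}{3} \cdot 7 = - \frac{4}{3} + \frac{7}{3} = 1$)
$v = \frac{67}{58}$ ($v = \left(-134\right) \left(- \frac{1}{116}\right) = \frac{67}{58} \approx 1.1552$)
$v c{\left(j \right)} = \frac{67}{58} \cdot 1 = \frac{67}{58}$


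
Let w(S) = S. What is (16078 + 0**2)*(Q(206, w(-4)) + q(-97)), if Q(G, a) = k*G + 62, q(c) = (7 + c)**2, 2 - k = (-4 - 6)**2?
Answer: -193354028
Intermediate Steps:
k = -98 (k = 2 - (-4 - 6)**2 = 2 - 1*(-10)**2 = 2 - 1*100 = 2 - 100 = -98)
Q(G, a) = 62 - 98*G (Q(G, a) = -98*G + 62 = 62 - 98*G)
(16078 + 0**2)*(Q(206, w(-4)) + q(-97)) = (16078 + 0**2)*((62 - 98*206) + (7 - 97)**2) = (16078 + 0)*((62 - 20188) + (-90)**2) = 16078*(-20126 + 8100) = 16078*(-12026) = -193354028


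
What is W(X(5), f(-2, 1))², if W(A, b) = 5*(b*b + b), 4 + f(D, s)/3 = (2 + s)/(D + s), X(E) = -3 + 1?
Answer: 4410000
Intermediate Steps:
X(E) = -2
f(D, s) = -12 + 3*(2 + s)/(D + s) (f(D, s) = -12 + 3*((2 + s)/(D + s)) = -12 + 3*(2 + s)/(D + s))
W(A, b) = 5*b + 5*b² (W(A, b) = 5*(b² + b) = 5*(b + b²) = 5*b + 5*b²)
W(X(5), f(-2, 1))² = (5*(3*(2 - 4*(-2) - 3*1)/(-2 + 1))*(1 + 3*(2 - 4*(-2) - 3*1)/(-2 + 1)))² = (5*(3*(2 + 8 - 3)/(-1))*(1 + 3*(2 + 8 - 3)/(-1)))² = (5*(3*(-1)*7)*(1 + 3*(-1)*7))² = (5*(-21)*(1 - 21))² = (5*(-21)*(-20))² = 2100² = 4410000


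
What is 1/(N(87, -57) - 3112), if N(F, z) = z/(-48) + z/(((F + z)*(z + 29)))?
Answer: -560/1742017 ≈ -0.00032147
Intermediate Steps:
N(F, z) = -z/48 + z/((29 + z)*(F + z)) (N(F, z) = z*(-1/48) + z/(((F + z)*(29 + z))) = -z/48 + z/(((29 + z)*(F + z))) = -z/48 + z*(1/((29 + z)*(F + z))) = -z/48 + z/((29 + z)*(F + z)))
1/(N(87, -57) - 3112) = 1/((1/48)*(-57)*(48 - 1*(-57)² - 29*87 - 29*(-57) - 1*87*(-57))/((-57)² + 29*87 + 29*(-57) + 87*(-57)) - 3112) = 1/((1/48)*(-57)*(48 - 1*3249 - 2523 + 1653 + 4959)/(3249 + 2523 - 1653 - 4959) - 3112) = 1/((1/48)*(-57)*(48 - 3249 - 2523 + 1653 + 4959)/(-840) - 3112) = 1/((1/48)*(-57)*(-1/840)*888 - 3112) = 1/(703/560 - 3112) = 1/(-1742017/560) = -560/1742017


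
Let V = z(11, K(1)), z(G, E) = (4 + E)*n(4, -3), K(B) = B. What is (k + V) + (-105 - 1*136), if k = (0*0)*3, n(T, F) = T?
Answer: -221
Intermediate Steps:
z(G, E) = 16 + 4*E (z(G, E) = (4 + E)*4 = 16 + 4*E)
k = 0 (k = 0*3 = 0)
V = 20 (V = 16 + 4*1 = 16 + 4 = 20)
(k + V) + (-105 - 1*136) = (0 + 20) + (-105 - 1*136) = 20 + (-105 - 136) = 20 - 241 = -221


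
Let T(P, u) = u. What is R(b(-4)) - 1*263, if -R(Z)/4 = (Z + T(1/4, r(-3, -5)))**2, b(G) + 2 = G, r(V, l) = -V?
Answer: -299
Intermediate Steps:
b(G) = -2 + G
R(Z) = -4*(3 + Z)**2 (R(Z) = -4*(Z - 1*(-3))**2 = -4*(Z + 3)**2 = -4*(3 + Z)**2)
R(b(-4)) - 1*263 = -4*(3 + (-2 - 4))**2 - 1*263 = -4*(3 - 6)**2 - 263 = -4*(-3)**2 - 263 = -4*9 - 263 = -36 - 263 = -299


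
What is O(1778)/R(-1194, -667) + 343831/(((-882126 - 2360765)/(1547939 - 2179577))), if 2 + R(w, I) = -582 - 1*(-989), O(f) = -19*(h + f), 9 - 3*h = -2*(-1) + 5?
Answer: 263540943830126/3940112565 ≈ 66887.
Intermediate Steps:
h = ⅔ (h = 3 - (-2*(-1) + 5)/3 = 3 - (2 + 5)/3 = 3 - ⅓*7 = 3 - 7/3 = ⅔ ≈ 0.66667)
O(f) = -38/3 - 19*f (O(f) = -19*(⅔ + f) = -38/3 - 19*f)
R(w, I) = 405 (R(w, I) = -2 + (-582 - 1*(-989)) = -2 + (-582 + 989) = -2 + 407 = 405)
O(1778)/R(-1194, -667) + 343831/(((-882126 - 2360765)/(1547939 - 2179577))) = (-38/3 - 19*1778)/405 + 343831/(((-882126 - 2360765)/(1547939 - 2179577))) = (-38/3 - 33782)*(1/405) + 343831/((-3242891/(-631638))) = -101384/3*1/405 + 343831/((-3242891*(-1/631638))) = -101384/1215 + 343831/(3242891/631638) = -101384/1215 + 343831*(631638/3242891) = -101384/1215 + 217176725178/3242891 = 263540943830126/3940112565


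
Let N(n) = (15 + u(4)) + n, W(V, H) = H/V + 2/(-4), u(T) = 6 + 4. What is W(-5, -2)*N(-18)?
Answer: -7/10 ≈ -0.70000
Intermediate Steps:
u(T) = 10
W(V, H) = -½ + H/V (W(V, H) = H/V + 2*(-¼) = H/V - ½ = -½ + H/V)
N(n) = 25 + n (N(n) = (15 + 10) + n = 25 + n)
W(-5, -2)*N(-18) = ((-2 - ½*(-5))/(-5))*(25 - 18) = -(-2 + 5/2)/5*7 = -⅕*½*7 = -⅒*7 = -7/10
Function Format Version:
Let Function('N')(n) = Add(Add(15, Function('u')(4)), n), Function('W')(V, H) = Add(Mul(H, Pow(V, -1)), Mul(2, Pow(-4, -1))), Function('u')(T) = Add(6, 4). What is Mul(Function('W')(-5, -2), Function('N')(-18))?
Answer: Rational(-7, 10) ≈ -0.70000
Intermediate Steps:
Function('u')(T) = 10
Function('W')(V, H) = Add(Rational(-1, 2), Mul(H, Pow(V, -1))) (Function('W')(V, H) = Add(Mul(H, Pow(V, -1)), Mul(2, Rational(-1, 4))) = Add(Mul(H, Pow(V, -1)), Rational(-1, 2)) = Add(Rational(-1, 2), Mul(H, Pow(V, -1))))
Function('N')(n) = Add(25, n) (Function('N')(n) = Add(Add(15, 10), n) = Add(25, n))
Mul(Function('W')(-5, -2), Function('N')(-18)) = Mul(Mul(Pow(-5, -1), Add(-2, Mul(Rational(-1, 2), -5))), Add(25, -18)) = Mul(Mul(Rational(-1, 5), Add(-2, Rational(5, 2))), 7) = Mul(Mul(Rational(-1, 5), Rational(1, 2)), 7) = Mul(Rational(-1, 10), 7) = Rational(-7, 10)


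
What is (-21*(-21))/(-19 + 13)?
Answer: -147/2 ≈ -73.500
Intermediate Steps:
(-21*(-21))/(-19 + 13) = 441/(-6) = 441*(-1/6) = -147/2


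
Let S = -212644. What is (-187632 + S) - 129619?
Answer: -529895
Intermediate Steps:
(-187632 + S) - 129619 = (-187632 - 212644) - 129619 = -400276 - 129619 = -529895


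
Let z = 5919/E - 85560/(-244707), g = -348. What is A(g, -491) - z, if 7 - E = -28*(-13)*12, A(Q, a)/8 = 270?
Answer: 768718834631/355722409 ≈ 2161.0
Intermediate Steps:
A(Q, a) = 2160 (A(Q, a) = 8*270 = 2160)
E = -4361 (E = 7 - (-28*(-13))*12 = 7 - 364*12 = 7 - 1*4368 = 7 - 4368 = -4361)
z = -358431191/355722409 (z = 5919/(-4361) - 85560/(-244707) = 5919*(-1/4361) - 85560*(-1/244707) = -5919/4361 + 28520/81569 = -358431191/355722409 ≈ -1.0076)
A(g, -491) - z = 2160 - 1*(-358431191/355722409) = 2160 + 358431191/355722409 = 768718834631/355722409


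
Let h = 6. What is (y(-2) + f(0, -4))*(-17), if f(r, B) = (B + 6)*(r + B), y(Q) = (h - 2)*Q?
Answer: 272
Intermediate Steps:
y(Q) = 4*Q (y(Q) = (6 - 2)*Q = 4*Q)
f(r, B) = (6 + B)*(B + r)
(y(-2) + f(0, -4))*(-17) = (4*(-2) + ((-4)**2 + 6*(-4) + 6*0 - 4*0))*(-17) = (-8 + (16 - 24 + 0 + 0))*(-17) = (-8 - 8)*(-17) = -16*(-17) = 272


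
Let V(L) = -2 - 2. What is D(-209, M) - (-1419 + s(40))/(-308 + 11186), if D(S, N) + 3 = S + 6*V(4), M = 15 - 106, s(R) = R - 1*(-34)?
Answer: -2565863/10878 ≈ -235.88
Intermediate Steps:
s(R) = 34 + R (s(R) = R + 34 = 34 + R)
M = -91
V(L) = -4
D(S, N) = -27 + S (D(S, N) = -3 + (S + 6*(-4)) = -3 + (S - 24) = -3 + (-24 + S) = -27 + S)
D(-209, M) - (-1419 + s(40))/(-308 + 11186) = (-27 - 209) - (-1419 + (34 + 40))/(-308 + 11186) = -236 - (-1419 + 74)/10878 = -236 - (-1345)/10878 = -236 - 1*(-1345/10878) = -236 + 1345/10878 = -2565863/10878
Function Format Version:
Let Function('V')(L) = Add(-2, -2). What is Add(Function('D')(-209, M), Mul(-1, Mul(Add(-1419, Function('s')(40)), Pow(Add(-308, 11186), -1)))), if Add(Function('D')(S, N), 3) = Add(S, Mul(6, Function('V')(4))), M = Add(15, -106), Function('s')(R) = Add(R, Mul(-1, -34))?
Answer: Rational(-2565863, 10878) ≈ -235.88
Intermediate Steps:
Function('s')(R) = Add(34, R) (Function('s')(R) = Add(R, 34) = Add(34, R))
M = -91
Function('V')(L) = -4
Function('D')(S, N) = Add(-27, S) (Function('D')(S, N) = Add(-3, Add(S, Mul(6, -4))) = Add(-3, Add(S, -24)) = Add(-3, Add(-24, S)) = Add(-27, S))
Add(Function('D')(-209, M), Mul(-1, Mul(Add(-1419, Function('s')(40)), Pow(Add(-308, 11186), -1)))) = Add(Add(-27, -209), Mul(-1, Mul(Add(-1419, Add(34, 40)), Pow(Add(-308, 11186), -1)))) = Add(-236, Mul(-1, Mul(Add(-1419, 74), Pow(10878, -1)))) = Add(-236, Mul(-1, Mul(-1345, Rational(1, 10878)))) = Add(-236, Mul(-1, Rational(-1345, 10878))) = Add(-236, Rational(1345, 10878)) = Rational(-2565863, 10878)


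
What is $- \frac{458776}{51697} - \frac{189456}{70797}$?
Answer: $- \frac{14091423768}{1219997503} \approx -11.55$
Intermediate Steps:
$- \frac{458776}{51697} - \frac{189456}{70797} = \left(-458776\right) \frac{1}{51697} - \frac{63152}{23599} = - \frac{458776}{51697} - \frac{63152}{23599} = - \frac{14091423768}{1219997503}$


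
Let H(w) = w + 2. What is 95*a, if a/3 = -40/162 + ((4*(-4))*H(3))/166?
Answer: -465500/2241 ≈ -207.72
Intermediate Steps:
H(w) = 2 + w
a = -4900/2241 (a = 3*(-40/162 + ((4*(-4))*(2 + 3))/166) = 3*(-40*1/162 - 16*5*(1/166)) = 3*(-20/81 - 80*1/166) = 3*(-20/81 - 40/83) = 3*(-4900/6723) = -4900/2241 ≈ -2.1865)
95*a = 95*(-4900/2241) = -465500/2241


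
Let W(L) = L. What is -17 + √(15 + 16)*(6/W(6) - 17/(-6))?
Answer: -17 + 23*√31/6 ≈ 4.3431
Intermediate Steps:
-17 + √(15 + 16)*(6/W(6) - 17/(-6)) = -17 + √(15 + 16)*(6/6 - 17/(-6)) = -17 + √31*(6*(⅙) - 17*(-⅙)) = -17 + √31*(1 + 17/6) = -17 + √31*(23/6) = -17 + 23*√31/6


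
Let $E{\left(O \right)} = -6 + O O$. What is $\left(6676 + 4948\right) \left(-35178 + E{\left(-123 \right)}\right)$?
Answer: $-233119320$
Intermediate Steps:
$E{\left(O \right)} = -6 + O^{2}$
$\left(6676 + 4948\right) \left(-35178 + E{\left(-123 \right)}\right) = \left(6676 + 4948\right) \left(-35178 - \left(6 - \left(-123\right)^{2}\right)\right) = 11624 \left(-35178 + \left(-6 + 15129\right)\right) = 11624 \left(-35178 + 15123\right) = 11624 \left(-20055\right) = -233119320$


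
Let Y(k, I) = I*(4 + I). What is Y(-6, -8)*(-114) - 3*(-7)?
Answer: -3627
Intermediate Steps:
Y(-6, -8)*(-114) - 3*(-7) = -8*(4 - 8)*(-114) - 3*(-7) = -8*(-4)*(-114) + 21 = 32*(-114) + 21 = -3648 + 21 = -3627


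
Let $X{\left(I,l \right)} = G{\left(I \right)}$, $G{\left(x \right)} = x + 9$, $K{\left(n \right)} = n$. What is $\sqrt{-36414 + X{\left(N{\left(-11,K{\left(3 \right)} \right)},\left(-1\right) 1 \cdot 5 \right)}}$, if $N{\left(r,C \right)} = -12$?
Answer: $i \sqrt{36417} \approx 190.83 i$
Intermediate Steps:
$G{\left(x \right)} = 9 + x$
$X{\left(I,l \right)} = 9 + I$
$\sqrt{-36414 + X{\left(N{\left(-11,K{\left(3 \right)} \right)},\left(-1\right) 1 \cdot 5 \right)}} = \sqrt{-36414 + \left(9 - 12\right)} = \sqrt{-36414 - 3} = \sqrt{-36417} = i \sqrt{36417}$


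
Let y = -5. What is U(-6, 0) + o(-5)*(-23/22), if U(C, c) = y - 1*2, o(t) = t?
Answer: -39/22 ≈ -1.7727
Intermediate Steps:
U(C, c) = -7 (U(C, c) = -5 - 1*2 = -5 - 2 = -7)
U(-6, 0) + o(-5)*(-23/22) = -7 - (-115)/22 = -7 - 5*(-23/22) = -7 + 115/22 = -39/22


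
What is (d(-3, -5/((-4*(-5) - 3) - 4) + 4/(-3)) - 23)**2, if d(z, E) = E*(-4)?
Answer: 395641/1521 ≈ 260.12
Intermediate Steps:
d(z, E) = -4*E
(d(-3, -5/((-4*(-5) - 3) - 4) + 4/(-3)) - 23)**2 = (-4*(-5/((-4*(-5) - 3) - 4) + 4/(-3)) - 23)**2 = (-4*(-5/((20 - 3) - 4) + 4*(-1/3)) - 23)**2 = (-4*(-5/(17 - 4) - 4/3) - 23)**2 = (-4*(-5/13 - 4/3) - 23)**2 = (-4*(-67/39) - 23)**2 = (268/39 - 23)**2 = (-629/39)**2 = 395641/1521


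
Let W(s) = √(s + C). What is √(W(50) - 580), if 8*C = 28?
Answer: √(-2320 + 2*√214)/2 ≈ 23.931*I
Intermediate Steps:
C = 7/2 (C = (⅛)*28 = 7/2 ≈ 3.5000)
W(s) = √(7/2 + s) (W(s) = √(s + 7/2) = √(7/2 + s))
√(W(50) - 580) = √(√(14 + 4*50)/2 - 580) = √(√(14 + 200)/2 - 580) = √(√214/2 - 580) = √(-580 + √214/2)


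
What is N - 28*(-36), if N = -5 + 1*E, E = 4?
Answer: 1007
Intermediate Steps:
N = -1 (N = -5 + 1*4 = -5 + 4 = -1)
N - 28*(-36) = -1 - 28*(-36) = -1 + 1008 = 1007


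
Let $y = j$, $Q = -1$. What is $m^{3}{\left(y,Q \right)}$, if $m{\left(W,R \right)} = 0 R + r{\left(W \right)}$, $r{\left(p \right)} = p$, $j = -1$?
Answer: $-1$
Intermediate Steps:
$y = -1$
$m{\left(W,R \right)} = W$ ($m{\left(W,R \right)} = 0 R + W = 0 + W = W$)
$m^{3}{\left(y,Q \right)} = \left(-1\right)^{3} = -1$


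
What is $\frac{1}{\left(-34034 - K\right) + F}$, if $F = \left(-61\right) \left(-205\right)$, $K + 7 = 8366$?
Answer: $- \frac{1}{29888} \approx -3.3458 \cdot 10^{-5}$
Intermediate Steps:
$K = 8359$ ($K = -7 + 8366 = 8359$)
$F = 12505$
$\frac{1}{\left(-34034 - K\right) + F} = \frac{1}{\left(-34034 - 8359\right) + 12505} = \frac{1}{-42393 + 12505} = \frac{1}{-29888} = - \frac{1}{29888}$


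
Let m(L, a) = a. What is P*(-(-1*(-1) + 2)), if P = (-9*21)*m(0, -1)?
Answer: -567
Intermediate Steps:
P = 189 (P = -9*21*(-1) = -189*(-1) = 189)
P*(-(-1*(-1) + 2)) = 189*(-(-1*(-1) + 2)) = 189*(-(1 + 2)) = 189*(-1*3) = 189*(-3) = -567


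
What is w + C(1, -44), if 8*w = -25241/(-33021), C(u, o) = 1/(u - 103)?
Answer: 385069/4490856 ≈ 0.085745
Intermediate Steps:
C(u, o) = 1/(-103 + u)
w = 25241/264168 (w = (-25241/(-33021))/8 = (-25241*(-1/33021))/8 = (⅛)*(25241/33021) = 25241/264168 ≈ 0.095549)
w + C(1, -44) = 25241/264168 + 1/(-103 + 1) = 25241/264168 + 1/(-102) = 25241/264168 - 1/102 = 385069/4490856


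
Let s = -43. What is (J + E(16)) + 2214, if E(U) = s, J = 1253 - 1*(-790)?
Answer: 4214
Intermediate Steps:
J = 2043 (J = 1253 + 790 = 2043)
E(U) = -43
(J + E(16)) + 2214 = (2043 - 43) + 2214 = 2000 + 2214 = 4214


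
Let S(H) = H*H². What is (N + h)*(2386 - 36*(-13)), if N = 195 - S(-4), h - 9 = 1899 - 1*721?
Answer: 4126884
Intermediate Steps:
S(H) = H³
h = 1187 (h = 9 + (1899 - 1*721) = 9 + (1899 - 721) = 9 + 1178 = 1187)
N = 259 (N = 195 - 1*(-4)³ = 195 - 1*(-64) = 195 + 64 = 259)
(N + h)*(2386 - 36*(-13)) = (259 + 1187)*(2386 - 36*(-13)) = 1446*(2386 + 468) = 1446*2854 = 4126884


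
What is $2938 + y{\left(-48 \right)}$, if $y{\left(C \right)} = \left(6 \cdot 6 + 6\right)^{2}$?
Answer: $4702$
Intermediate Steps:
$y{\left(C \right)} = 1764$ ($y{\left(C \right)} = \left(36 + 6\right)^{2} = 42^{2} = 1764$)
$2938 + y{\left(-48 \right)} = 2938 + 1764 = 4702$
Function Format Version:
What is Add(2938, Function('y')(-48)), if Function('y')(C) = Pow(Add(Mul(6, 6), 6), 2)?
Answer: 4702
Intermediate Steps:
Function('y')(C) = 1764 (Function('y')(C) = Pow(Add(36, 6), 2) = Pow(42, 2) = 1764)
Add(2938, Function('y')(-48)) = Add(2938, 1764) = 4702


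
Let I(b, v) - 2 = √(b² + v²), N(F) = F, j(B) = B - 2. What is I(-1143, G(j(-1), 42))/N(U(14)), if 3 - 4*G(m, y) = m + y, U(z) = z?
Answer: ⅐ + 9*√16130/14 ≈ 81.788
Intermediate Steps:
j(B) = -2 + B
G(m, y) = ¾ - m/4 - y/4 (G(m, y) = ¾ - (m + y)/4 = ¾ + (-m/4 - y/4) = ¾ - m/4 - y/4)
I(b, v) = 2 + √(b² + v²)
I(-1143, G(j(-1), 42))/N(U(14)) = (2 + √((-1143)² + (¾ - (-2 - 1)/4 - ¼*42)²))/14 = (2 + √(1306449 + (¾ - ¼*(-3) - 21/2)²))*(1/14) = (2 + √(1306449 + (¾ + ¾ - 21/2)²))*(1/14) = (2 + √(1306449 + (-9)²))*(1/14) = (2 + √(1306449 + 81))*(1/14) = (2 + √1306530)*(1/14) = (2 + 9*√16130)*(1/14) = ⅐ + 9*√16130/14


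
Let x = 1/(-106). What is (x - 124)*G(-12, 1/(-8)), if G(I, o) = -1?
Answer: 13145/106 ≈ 124.01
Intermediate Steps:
x = -1/106 ≈ -0.0094340
(x - 124)*G(-12, 1/(-8)) = (-1/106 - 124)*(-1) = -13145/106*(-1) = 13145/106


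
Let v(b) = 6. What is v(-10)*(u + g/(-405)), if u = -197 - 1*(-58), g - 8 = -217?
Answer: -112172/135 ≈ -830.90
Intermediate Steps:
g = -209 (g = 8 - 217 = -209)
u = -139 (u = -197 + 58 = -139)
v(-10)*(u + g/(-405)) = 6*(-139 - 209/(-405)) = 6*(-139 - 209*(-1/405)) = 6*(-139 + 209/405) = 6*(-56086/405) = -112172/135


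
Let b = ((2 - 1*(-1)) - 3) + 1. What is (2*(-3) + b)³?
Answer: -125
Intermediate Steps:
b = 1 (b = ((2 + 1) - 3) + 1 = (3 - 3) + 1 = 0 + 1 = 1)
(2*(-3) + b)³ = (2*(-3) + 1)³ = (-6 + 1)³ = (-5)³ = -125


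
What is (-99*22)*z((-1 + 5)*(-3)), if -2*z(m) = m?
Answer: -13068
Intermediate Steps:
z(m) = -m/2
(-99*22)*z((-1 + 5)*(-3)) = (-99*22)*(-(-1 + 5)*(-3)/2) = -(-1089)*4*(-3) = -(-1089)*(-12) = -2178*6 = -13068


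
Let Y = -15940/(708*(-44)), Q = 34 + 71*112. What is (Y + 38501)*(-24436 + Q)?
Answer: -2466264382925/3894 ≈ -6.3335e+8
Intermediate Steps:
Q = 7986 (Q = 34 + 7952 = 7986)
Y = 3985/7788 (Y = -15940/(-31152) = -15940*(-1/31152) = 3985/7788 ≈ 0.51168)
(Y + 38501)*(-24436 + Q) = (3985/7788 + 38501)*(-24436 + 7986) = (299849773/7788)*(-16450) = -2466264382925/3894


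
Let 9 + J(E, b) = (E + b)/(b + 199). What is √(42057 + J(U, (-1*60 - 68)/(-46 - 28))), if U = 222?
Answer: √2319442994498/7427 ≈ 205.06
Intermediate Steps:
J(E, b) = -9 + (E + b)/(199 + b) (J(E, b) = -9 + (E + b)/(b + 199) = -9 + (E + b)/(199 + b))
√(42057 + J(U, (-1*60 - 68)/(-46 - 28))) = √(42057 + (-1791 + 222 - 8*(-1*60 - 68)/(-46 - 28))/(199 + (-1*60 - 68)/(-46 - 28))) = √(42057 + (-1791 + 222 - 8*(-60 - 68)/(-74))/(199 + (-60 - 68)/(-74))) = √(42057 + (-1791 + 222 - (-1024)*(-1)/74)/(199 - 128*(-1/74))) = √(42057 + (-1791 + 222 - 8*64/37)/(199 + 64/37)) = √(42057 + (-1791 + 222 - 512/37)/(7427/37)) = √(42057 + (37/7427)*(-58565/37)) = √(42057 - 58565/7427) = √(312298774/7427) = √2319442994498/7427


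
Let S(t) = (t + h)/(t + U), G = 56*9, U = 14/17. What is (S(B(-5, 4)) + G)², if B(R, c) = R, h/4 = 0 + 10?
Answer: 1238265721/5041 ≈ 2.4564e+5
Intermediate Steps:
h = 40 (h = 4*(0 + 10) = 4*10 = 40)
U = 14/17 (U = 14*(1/17) = 14/17 ≈ 0.82353)
G = 504
S(t) = (40 + t)/(14/17 + t) (S(t) = (t + 40)/(t + 14/17) = (40 + t)/(14/17 + t))
(S(B(-5, 4)) + G)² = (17*(40 - 5)/(14 + 17*(-5)) + 504)² = (17*35/(14 - 85) + 504)² = (17*35/(-71) + 504)² = (17*(-1/71)*35 + 504)² = (-595/71 + 504)² = (35189/71)² = 1238265721/5041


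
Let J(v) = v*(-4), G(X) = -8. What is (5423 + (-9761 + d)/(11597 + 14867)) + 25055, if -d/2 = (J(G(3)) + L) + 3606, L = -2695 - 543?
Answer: 806559231/26464 ≈ 30478.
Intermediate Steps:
L = -3238
J(v) = -4*v
d = -800 (d = -2*((-4*(-8) - 3238) + 3606) = -2*((32 - 3238) + 3606) = -2*(-3206 + 3606) = -2*400 = -800)
(5423 + (-9761 + d)/(11597 + 14867)) + 25055 = (5423 + (-9761 - 800)/(11597 + 14867)) + 25055 = (5423 - 10561/26464) + 25055 = 143503711/26464 + 25055 = 806559231/26464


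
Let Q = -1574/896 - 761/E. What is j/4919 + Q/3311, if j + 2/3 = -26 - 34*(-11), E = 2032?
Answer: 194505338003/2779962854592 ≈ 0.069967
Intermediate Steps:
j = 1042/3 (j = -⅔ + (-26 - 34*(-11)) = -⅔ + (-26 + 374) = -⅔ + 348 = 1042/3 ≈ 347.33)
Q = -121257/56896 (Q = -1574/896 - 761/2032 = -1574*1/896 - 761*1/2032 = -787/448 - 761/2032 = -121257/56896 ≈ -2.1312)
j/4919 + Q/3311 = (1042/3)/4919 - 121257/56896/3311 = (1042/3)*(1/4919) - 121257/56896*1/3311 = 1042/14757 - 121257/188382656 = 194505338003/2779962854592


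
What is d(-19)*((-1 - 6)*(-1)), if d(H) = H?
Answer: -133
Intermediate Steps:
d(-19)*((-1 - 6)*(-1)) = -19*(-1 - 6)*(-1) = -(-133)*(-1) = -19*7 = -133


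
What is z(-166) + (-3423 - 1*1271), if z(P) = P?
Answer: -4860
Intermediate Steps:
z(-166) + (-3423 - 1*1271) = -166 + (-3423 - 1*1271) = -166 + (-3423 - 1271) = -166 - 4694 = -4860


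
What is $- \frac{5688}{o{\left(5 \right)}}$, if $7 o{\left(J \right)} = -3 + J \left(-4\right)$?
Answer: $\frac{39816}{23} \approx 1731.1$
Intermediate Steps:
$o{\left(J \right)} = - \frac{3}{7} - \frac{4 J}{7}$ ($o{\left(J \right)} = \frac{-3 + J \left(-4\right)}{7} = \frac{-3 - 4 J}{7} = - \frac{3}{7} - \frac{4 J}{7}$)
$- \frac{5688}{o{\left(5 \right)}} = - \frac{5688}{- \frac{3}{7} - \frac{20}{7}} = - \frac{5688}{- \frac{23}{7}} = \left(-5688\right) \left(- \frac{7}{23}\right) = \frac{39816}{23}$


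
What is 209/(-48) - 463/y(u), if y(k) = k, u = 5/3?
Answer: -67717/240 ≈ -282.15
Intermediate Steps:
u = 5/3 (u = 5*(⅓) = 5/3 ≈ 1.6667)
209/(-48) - 463/y(u) = 209/(-48) - 463/5/3 = 209*(-1/48) - 463*⅗ = -209/48 - 1389/5 = -67717/240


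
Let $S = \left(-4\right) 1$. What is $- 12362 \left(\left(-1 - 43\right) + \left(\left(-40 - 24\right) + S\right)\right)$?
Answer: $1384544$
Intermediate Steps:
$S = -4$
$- 12362 \left(\left(-1 - 43\right) + \left(\left(-40 - 24\right) + S\right)\right) = - 12362 \left(\left(-1 - 43\right) - 68\right) = - 12362 \left(-44 - 68\right) = \left(-12362\right) \left(-112\right) = 1384544$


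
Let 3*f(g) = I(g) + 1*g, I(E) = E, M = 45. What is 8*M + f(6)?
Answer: 364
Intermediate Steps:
f(g) = 2*g/3 (f(g) = (g + 1*g)/3 = (g + g)/3 = (2*g)/3 = 2*g/3)
8*M + f(6) = 8*45 + (2/3)*6 = 360 + 4 = 364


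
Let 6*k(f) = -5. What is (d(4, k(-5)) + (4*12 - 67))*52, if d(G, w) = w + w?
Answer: -3224/3 ≈ -1074.7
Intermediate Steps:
k(f) = -5/6 (k(f) = (1/6)*(-5) = -5/6)
d(G, w) = 2*w
(d(4, k(-5)) + (4*12 - 67))*52 = (2*(-5/6) + (4*12 - 67))*52 = (-5/3 + (48 - 67))*52 = (-5/3 - 19)*52 = -62/3*52 = -3224/3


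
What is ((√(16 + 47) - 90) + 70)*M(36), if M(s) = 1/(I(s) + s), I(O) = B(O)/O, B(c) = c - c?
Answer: -5/9 + √7/12 ≈ -0.33508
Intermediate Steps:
B(c) = 0
I(O) = 0 (I(O) = 0/O = 0)
M(s) = 1/s (M(s) = 1/(0 + s) = 1/s)
((√(16 + 47) - 90) + 70)*M(36) = ((√(16 + 47) - 90) + 70)/36 = ((√63 - 90) + 70)*(1/36) = ((3*√7 - 90) + 70)*(1/36) = ((-90 + 3*√7) + 70)*(1/36) = (-20 + 3*√7)*(1/36) = -5/9 + √7/12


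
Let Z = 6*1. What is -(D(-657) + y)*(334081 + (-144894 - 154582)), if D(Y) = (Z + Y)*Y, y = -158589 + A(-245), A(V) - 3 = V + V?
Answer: -9295975755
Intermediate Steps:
A(V) = 3 + 2*V (A(V) = 3 + (V + V) = 3 + 2*V)
Z = 6
y = -159076 (y = -158589 + (3 + 2*(-245)) = -158589 + (3 - 490) = -158589 - 487 = -159076)
D(Y) = Y*(6 + Y) (D(Y) = (6 + Y)*Y = Y*(6 + Y))
-(D(-657) + y)*(334081 + (-144894 - 154582)) = -(-657*(6 - 657) - 159076)*(334081 + (-144894 - 154582)) = -(-657*(-651) - 159076)*(334081 - 299476) = -(427707 - 159076)*34605 = -268631*34605 = -1*9295975755 = -9295975755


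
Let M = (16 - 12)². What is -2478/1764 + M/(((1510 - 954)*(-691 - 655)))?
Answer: -5519357/3928974 ≈ -1.4048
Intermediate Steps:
M = 16 (M = 4² = 16)
-2478/1764 + M/(((1510 - 954)*(-691 - 655))) = -2478/1764 + 16/(((1510 - 954)*(-691 - 655))) = -2478*1/1764 + 16/((556*(-1346))) = -59/42 + 16/(-748376) = -59/42 + 16*(-1/748376) = -59/42 - 2/93547 = -5519357/3928974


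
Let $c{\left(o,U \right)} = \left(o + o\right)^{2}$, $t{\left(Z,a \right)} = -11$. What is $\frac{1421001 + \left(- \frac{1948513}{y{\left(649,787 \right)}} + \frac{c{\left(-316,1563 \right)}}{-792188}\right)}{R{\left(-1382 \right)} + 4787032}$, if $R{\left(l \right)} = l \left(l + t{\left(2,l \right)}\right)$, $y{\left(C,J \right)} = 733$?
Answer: $\frac{34316423948482}{162398929954543} \approx 0.21131$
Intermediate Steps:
$c{\left(o,U \right)} = 4 o^{2}$ ($c{\left(o,U \right)} = \left(2 o\right)^{2} = 4 o^{2}$)
$R{\left(l \right)} = l \left(-11 + l\right)$ ($R{\left(l \right)} = l \left(l - 11\right) = l \left(-11 + l\right)$)
$\frac{1421001 + \left(- \frac{1948513}{y{\left(649,787 \right)}} + \frac{c{\left(-316,1563 \right)}}{-792188}\right)}{R{\left(-1382 \right)} + 4787032} = \frac{1421001 - \left(\frac{1948513}{733} - \frac{4 \left(-316\right)^{2}}{-792188}\right)}{- 1382 \left(-11 - 1382\right) + 4787032} = \frac{1421001 - \left(\frac{1948513}{733} - 4 \cdot 99856 \left(- \frac{1}{792188}\right)\right)}{\left(-1382\right) \left(-1393\right) + 4787032} = \frac{1421001 + \left(- \frac{1948513}{733} + 399424 \left(- \frac{1}{792188}\right)\right)}{1925126 + 4787032} = \frac{1421001 - \frac{385970348559}{145168451}}{6712158} = \left(1421001 - \frac{385970348559}{145168451}\right) \frac{1}{6712158} = \frac{205898543690892}{145168451} \cdot \frac{1}{6712158} = \frac{34316423948482}{162398929954543}$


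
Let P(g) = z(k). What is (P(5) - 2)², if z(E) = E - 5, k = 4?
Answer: 9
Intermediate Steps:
z(E) = -5 + E
P(g) = -1 (P(g) = -5 + 4 = -1)
(P(5) - 2)² = (-1 - 2)² = (-3)² = 9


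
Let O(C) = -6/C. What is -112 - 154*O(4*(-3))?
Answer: -189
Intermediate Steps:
-112 - 154*O(4*(-3)) = -112 - (-924)/(4*(-3)) = -112 - (-924)/(-12) = -112 - (-924)*(-1)/12 = -112 - 154*1/2 = -112 - 77 = -189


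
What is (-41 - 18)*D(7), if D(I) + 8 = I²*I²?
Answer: -141187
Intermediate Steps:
D(I) = -8 + I⁴ (D(I) = -8 + I²*I² = -8 + I⁴)
(-41 - 18)*D(7) = (-41 - 18)*(-8 + 7⁴) = -59*(-8 + 2401) = -59*2393 = -141187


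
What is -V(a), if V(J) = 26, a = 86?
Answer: -26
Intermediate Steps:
-V(a) = -1*26 = -26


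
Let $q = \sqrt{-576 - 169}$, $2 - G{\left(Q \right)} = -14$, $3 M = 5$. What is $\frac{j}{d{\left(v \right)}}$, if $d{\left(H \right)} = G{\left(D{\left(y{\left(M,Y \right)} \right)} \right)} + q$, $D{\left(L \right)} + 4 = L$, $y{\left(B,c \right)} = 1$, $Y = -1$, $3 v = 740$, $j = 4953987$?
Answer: $\frac{79263792}{1001} - \frac{4953987 i \sqrt{745}}{1001} \approx 79185.0 - 1.3508 \cdot 10^{5} i$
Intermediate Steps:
$v = \frac{740}{3}$ ($v = \frac{1}{3} \cdot 740 = \frac{740}{3} \approx 246.67$)
$M = \frac{5}{3}$ ($M = \frac{1}{3} \cdot 5 = \frac{5}{3} \approx 1.6667$)
$D{\left(L \right)} = -4 + L$
$G{\left(Q \right)} = 16$ ($G{\left(Q \right)} = 2 - -14 = 2 + 14 = 16$)
$q = i \sqrt{745}$ ($q = \sqrt{-745} = i \sqrt{745} \approx 27.295 i$)
$d{\left(H \right)} = 16 + i \sqrt{745}$
$\frac{j}{d{\left(v \right)}} = \frac{4953987}{16 + i \sqrt{745}}$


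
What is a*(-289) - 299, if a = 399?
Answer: -115610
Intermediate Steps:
a*(-289) - 299 = 399*(-289) - 299 = -115311 - 299 = -115610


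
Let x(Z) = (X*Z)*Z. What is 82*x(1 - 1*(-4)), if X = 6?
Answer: 12300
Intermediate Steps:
x(Z) = 6*Z² (x(Z) = (6*Z)*Z = 6*Z²)
82*x(1 - 1*(-4)) = 82*(6*(1 - 1*(-4))²) = 82*(6*(1 + 4)²) = 82*(6*5²) = 82*(6*25) = 82*150 = 12300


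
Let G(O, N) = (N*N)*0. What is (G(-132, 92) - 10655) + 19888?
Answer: 9233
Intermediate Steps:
G(O, N) = 0 (G(O, N) = N²*0 = 0)
(G(-132, 92) - 10655) + 19888 = (0 - 10655) + 19888 = -10655 + 19888 = 9233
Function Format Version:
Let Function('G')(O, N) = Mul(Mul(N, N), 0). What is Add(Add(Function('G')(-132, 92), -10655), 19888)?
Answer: 9233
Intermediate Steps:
Function('G')(O, N) = 0 (Function('G')(O, N) = Mul(Pow(N, 2), 0) = 0)
Add(Add(Function('G')(-132, 92), -10655), 19888) = Add(Add(0, -10655), 19888) = Add(-10655, 19888) = 9233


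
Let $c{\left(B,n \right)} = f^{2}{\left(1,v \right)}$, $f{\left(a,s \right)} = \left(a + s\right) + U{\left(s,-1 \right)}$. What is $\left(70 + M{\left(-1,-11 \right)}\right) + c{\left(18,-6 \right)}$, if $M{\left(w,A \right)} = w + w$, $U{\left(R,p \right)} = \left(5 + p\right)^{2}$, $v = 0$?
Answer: $357$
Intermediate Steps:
$M{\left(w,A \right)} = 2 w$
$f{\left(a,s \right)} = 16 + a + s$ ($f{\left(a,s \right)} = \left(a + s\right) + \left(5 - 1\right)^{2} = \left(a + s\right) + 4^{2} = \left(a + s\right) + 16 = 16 + a + s$)
$c{\left(B,n \right)} = 289$ ($c{\left(B,n \right)} = \left(16 + 1 + 0\right)^{2} = 17^{2} = 289$)
$\left(70 + M{\left(-1,-11 \right)}\right) + c{\left(18,-6 \right)} = \left(70 + 2 \left(-1\right)\right) + 289 = \left(70 - 2\right) + 289 = 68 + 289 = 357$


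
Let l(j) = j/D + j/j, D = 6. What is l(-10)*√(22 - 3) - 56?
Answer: -56 - 2*√19/3 ≈ -58.906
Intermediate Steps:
l(j) = 1 + j/6 (l(j) = j/6 + j/j = j*(⅙) + 1 = j/6 + 1 = 1 + j/6)
l(-10)*√(22 - 3) - 56 = (1 + (⅙)*(-10))*√(22 - 3) - 56 = (1 - 5/3)*√19 - 56 = -2*√19/3 - 56 = -56 - 2*√19/3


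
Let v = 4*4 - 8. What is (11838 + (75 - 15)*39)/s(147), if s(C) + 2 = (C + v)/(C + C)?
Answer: -4168332/433 ≈ -9626.6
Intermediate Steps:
v = 8 (v = 16 - 8 = 8)
s(C) = -2 + (8 + C)/(2*C) (s(C) = -2 + (C + 8)/(C + C) = -2 + (8 + C)/((2*C)) = -2 + (8 + C)*(1/(2*C)) = -2 + (8 + C)/(2*C))
(11838 + (75 - 15)*39)/s(147) = (11838 + (75 - 15)*39)/(-3/2 + 4/147) = (11838 + 60*39)/(-3/2 + 4*(1/147)) = (11838 + 2340)/(-3/2 + 4/147) = 14178/(-433/294) = 14178*(-294/433) = -4168332/433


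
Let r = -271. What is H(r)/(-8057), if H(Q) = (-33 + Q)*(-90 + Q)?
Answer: -109744/8057 ≈ -13.621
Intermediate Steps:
H(Q) = (-90 + Q)*(-33 + Q)
H(r)/(-8057) = (2970 + (-271)² - 123*(-271))/(-8057) = (2970 + 73441 + 33333)*(-1/8057) = 109744*(-1/8057) = -109744/8057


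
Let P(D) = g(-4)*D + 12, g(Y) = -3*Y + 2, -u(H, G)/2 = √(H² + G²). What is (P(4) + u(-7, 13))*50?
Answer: 3400 - 100*√218 ≈ 1923.5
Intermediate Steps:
u(H, G) = -2*√(G² + H²) (u(H, G) = -2*√(H² + G²) = -2*√(G² + H²))
g(Y) = 2 - 3*Y
P(D) = 12 + 14*D (P(D) = (2 - 3*(-4))*D + 12 = (2 + 12)*D + 12 = 14*D + 12 = 12 + 14*D)
(P(4) + u(-7, 13))*50 = ((12 + 14*4) - 2*√(13² + (-7)²))*50 = ((12 + 56) - 2*√(169 + 49))*50 = (68 - 2*√218)*50 = 3400 - 100*√218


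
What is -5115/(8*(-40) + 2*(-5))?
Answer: 31/2 ≈ 15.500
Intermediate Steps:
-5115/(8*(-40) + 2*(-5)) = -5115/(-320 - 10) = -5115/(-330) = -5115*(-1/330) = 31/2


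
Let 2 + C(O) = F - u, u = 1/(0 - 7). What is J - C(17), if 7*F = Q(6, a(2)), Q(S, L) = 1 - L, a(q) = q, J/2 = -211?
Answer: -420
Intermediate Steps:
J = -422 (J = 2*(-211) = -422)
u = -1/7 (u = 1/(-7) = -1/7 ≈ -0.14286)
F = -1/7 (F = (1 - 1*2)/7 = (1 - 2)/7 = (1/7)*(-1) = -1/7 ≈ -0.14286)
C(O) = -2 (C(O) = -2 + (-1/7 - 1*(-1/7)) = -2 + (-1/7 + 1/7) = -2 + 0 = -2)
J - C(17) = -422 - 1*(-2) = -422 + 2 = -420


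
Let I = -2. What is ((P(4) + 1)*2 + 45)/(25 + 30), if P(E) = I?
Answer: 43/55 ≈ 0.78182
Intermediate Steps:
P(E) = -2
((P(4) + 1)*2 + 45)/(25 + 30) = ((-2 + 1)*2 + 45)/(25 + 30) = (-1*2 + 45)/55 = (-2 + 45)*(1/55) = 43*(1/55) = 43/55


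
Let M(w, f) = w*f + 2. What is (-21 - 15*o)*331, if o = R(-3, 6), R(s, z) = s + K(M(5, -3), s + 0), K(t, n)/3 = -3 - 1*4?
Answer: 112209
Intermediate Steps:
M(w, f) = 2 + f*w (M(w, f) = f*w + 2 = 2 + f*w)
K(t, n) = -21 (K(t, n) = 3*(-3 - 1*4) = 3*(-3 - 4) = 3*(-7) = -21)
R(s, z) = -21 + s (R(s, z) = s - 21 = -21 + s)
o = -24 (o = -21 - 3 = -24)
(-21 - 15*o)*331 = (-21 - 15*(-24))*331 = (-21 + 360)*331 = 339*331 = 112209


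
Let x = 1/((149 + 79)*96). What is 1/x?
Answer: 21888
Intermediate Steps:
x = 1/21888 (x = 1/(228*96) = 1/21888 ≈ 4.5687e-5)
1/x = 1/(1/21888) = 21888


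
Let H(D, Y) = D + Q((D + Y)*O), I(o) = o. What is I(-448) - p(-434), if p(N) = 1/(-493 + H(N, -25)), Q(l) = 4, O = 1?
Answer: -413503/923 ≈ -448.00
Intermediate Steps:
H(D, Y) = 4 + D (H(D, Y) = D + 4 = 4 + D)
p(N) = 1/(-489 + N) (p(N) = 1/(-493 + (4 + N)) = 1/(-489 + N))
I(-448) - p(-434) = -448 - 1/(-489 - 434) = -448 - 1/(-923) = -448 - 1*(-1/923) = -448 + 1/923 = -413503/923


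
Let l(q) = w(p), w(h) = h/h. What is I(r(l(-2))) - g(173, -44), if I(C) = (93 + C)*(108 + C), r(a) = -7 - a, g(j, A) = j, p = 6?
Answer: 8327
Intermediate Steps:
w(h) = 1
l(q) = 1
I(r(l(-2))) - g(173, -44) = (10044 + (-7 - 1*1)**2 + 201*(-7 - 1*1)) - 1*173 = (10044 + (-7 - 1)**2 + 201*(-7 - 1)) - 173 = (10044 + (-8)**2 + 201*(-8)) - 173 = (10044 + 64 - 1608) - 173 = 8500 - 173 = 8327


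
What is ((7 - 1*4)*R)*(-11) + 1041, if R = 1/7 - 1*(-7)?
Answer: 5637/7 ≈ 805.29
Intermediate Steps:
R = 50/7 (R = ⅐ + 7 = 50/7 ≈ 7.1429)
((7 - 1*4)*R)*(-11) + 1041 = ((7 - 1*4)*(50/7))*(-11) + 1041 = ((7 - 4)*(50/7))*(-11) + 1041 = (3*(50/7))*(-11) + 1041 = (150/7)*(-11) + 1041 = -1650/7 + 1041 = 5637/7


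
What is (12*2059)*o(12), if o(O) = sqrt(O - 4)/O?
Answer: 4118*sqrt(2) ≈ 5823.7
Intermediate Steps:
o(O) = sqrt(-4 + O)/O
(12*2059)*o(12) = (12*2059)*(sqrt(-4 + 12)/12) = 24708*(sqrt(8)/12) = 24708*((2*sqrt(2))/12) = 24708*(sqrt(2)/6) = 4118*sqrt(2)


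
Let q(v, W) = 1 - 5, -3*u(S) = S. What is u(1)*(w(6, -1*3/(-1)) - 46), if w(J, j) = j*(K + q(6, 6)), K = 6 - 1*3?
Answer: 49/3 ≈ 16.333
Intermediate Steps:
u(S) = -S/3
K = 3 (K = 6 - 3 = 3)
q(v, W) = -4
w(J, j) = -j (w(J, j) = j*(3 - 4) = j*(-1) = -j)
u(1)*(w(6, -1*3/(-1)) - 46) = (-1/3*1)*(-(-1*3)/(-1) - 46) = -(-(-3)*(-1) - 46)/3 = -(-1*3 - 46)/3 = -(-3 - 46)/3 = -1/3*(-49) = 49/3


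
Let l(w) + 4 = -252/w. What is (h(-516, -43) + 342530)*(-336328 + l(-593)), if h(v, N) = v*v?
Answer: -121419094866464/593 ≈ -2.0475e+11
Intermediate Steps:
l(w) = -4 - 252/w
h(v, N) = v**2
(h(-516, -43) + 342530)*(-336328 + l(-593)) = ((-516)**2 + 342530)*(-336328 + (-4 - 252/(-593))) = (266256 + 342530)*(-336328 + (-4 - 252*(-1/593))) = 608786*(-336328 + (-4 + 252/593)) = 608786*(-336328 - 2120/593) = 608786*(-199444624/593) = -121419094866464/593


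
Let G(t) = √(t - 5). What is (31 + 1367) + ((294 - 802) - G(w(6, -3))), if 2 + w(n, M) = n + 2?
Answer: 889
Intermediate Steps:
w(n, M) = n (w(n, M) = -2 + (n + 2) = -2 + (2 + n) = n)
G(t) = √(-5 + t)
(31 + 1367) + ((294 - 802) - G(w(6, -3))) = (31 + 1367) + ((294 - 802) - √(-5 + 6)) = 1398 + (-508 - √1) = 1398 + (-508 - 1*1) = 1398 + (-508 - 1) = 1398 - 509 = 889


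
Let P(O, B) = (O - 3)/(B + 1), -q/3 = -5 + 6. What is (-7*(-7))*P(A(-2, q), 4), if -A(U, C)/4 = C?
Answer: 441/5 ≈ 88.200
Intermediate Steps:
q = -3 (q = -3*(-5 + 6) = -3*1 = -3)
A(U, C) = -4*C
P(O, B) = (-3 + O)/(1 + B)
(-7*(-7))*P(A(-2, q), 4) = (-7*(-7))*((-3 - 4*(-3))/(1 + 4)) = 49*((-3 + 12)/5) = 49*((⅕)*9) = 49*(9/5) = 441/5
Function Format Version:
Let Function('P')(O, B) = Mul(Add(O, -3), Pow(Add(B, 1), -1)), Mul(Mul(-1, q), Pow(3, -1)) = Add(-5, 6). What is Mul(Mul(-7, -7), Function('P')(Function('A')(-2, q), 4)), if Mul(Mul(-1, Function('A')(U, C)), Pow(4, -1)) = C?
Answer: Rational(441, 5) ≈ 88.200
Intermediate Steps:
q = -3 (q = Mul(-3, Add(-5, 6)) = Mul(-3, 1) = -3)
Function('A')(U, C) = Mul(-4, C)
Function('P')(O, B) = Mul(Pow(Add(1, B), -1), Add(-3, O)) (Function('P')(O, B) = Mul(Add(-3, O), Pow(Add(1, B), -1)) = Mul(Pow(Add(1, B), -1), Add(-3, O)))
Mul(Mul(-7, -7), Function('P')(Function('A')(-2, q), 4)) = Mul(Mul(-7, -7), Mul(Pow(Add(1, 4), -1), Add(-3, Mul(-4, -3)))) = Mul(49, Mul(Pow(5, -1), Add(-3, 12))) = Mul(49, Mul(Rational(1, 5), 9)) = Mul(49, Rational(9, 5)) = Rational(441, 5)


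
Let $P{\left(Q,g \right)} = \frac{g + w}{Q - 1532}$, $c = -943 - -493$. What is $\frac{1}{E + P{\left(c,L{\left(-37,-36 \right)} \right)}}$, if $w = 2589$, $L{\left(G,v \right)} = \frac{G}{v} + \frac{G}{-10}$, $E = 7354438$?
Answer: $\frac{356760}{2623768834009} \approx 1.3597 \cdot 10^{-7}$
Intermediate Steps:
$L{\left(G,v \right)} = - \frac{G}{10} + \frac{G}{v}$ ($L{\left(G,v \right)} = \frac{G}{v} + G \left(- \frac{1}{10}\right) = \frac{G}{v} - \frac{G}{10} = - \frac{G}{10} + \frac{G}{v}$)
$c = -450$ ($c = -943 + 493 = -450$)
$P{\left(Q,g \right)} = \frac{2589 + g}{-1532 + Q}$ ($P{\left(Q,g \right)} = \frac{g + 2589}{Q - 1532} = \frac{2589 + g}{-1532 + Q}$)
$\frac{1}{E + P{\left(c,L{\left(-37,-36 \right)} \right)}} = \frac{1}{7354438 + \frac{2589 - \left(- \frac{37}{10} + \frac{37}{-36}\right)}{-1532 - 450}} = \frac{1}{7354438 + \frac{2589 + \left(\frac{37}{10} - - \frac{37}{36}\right)}{-1982}} = \frac{1}{7354438 - \frac{2589 + \left(\frac{37}{10} + \frac{37}{36}\right)}{1982}} = \frac{1}{7354438 - \frac{2589 + \frac{851}{180}}{1982}} = \frac{1}{7354438 - \frac{466871}{356760}} = \frac{1}{\frac{2623768834009}{356760}} = \frac{356760}{2623768834009}$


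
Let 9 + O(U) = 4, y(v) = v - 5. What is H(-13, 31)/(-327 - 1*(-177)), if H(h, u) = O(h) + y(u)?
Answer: -7/50 ≈ -0.14000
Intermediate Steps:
y(v) = -5 + v
O(U) = -5 (O(U) = -9 + 4 = -5)
H(h, u) = -10 + u (H(h, u) = -5 + (-5 + u) = -10 + u)
H(-13, 31)/(-327 - 1*(-177)) = (-10 + 31)/(-327 - 1*(-177)) = 21/(-327 + 177) = 21/(-150) = 21*(-1/150) = -7/50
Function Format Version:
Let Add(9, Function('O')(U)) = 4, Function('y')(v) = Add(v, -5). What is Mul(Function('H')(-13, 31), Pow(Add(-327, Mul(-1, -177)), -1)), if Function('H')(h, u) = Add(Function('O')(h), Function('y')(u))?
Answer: Rational(-7, 50) ≈ -0.14000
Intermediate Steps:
Function('y')(v) = Add(-5, v)
Function('O')(U) = -5 (Function('O')(U) = Add(-9, 4) = -5)
Function('H')(h, u) = Add(-10, u) (Function('H')(h, u) = Add(-5, Add(-5, u)) = Add(-10, u))
Mul(Function('H')(-13, 31), Pow(Add(-327, Mul(-1, -177)), -1)) = Mul(Add(-10, 31), Pow(Add(-327, Mul(-1, -177)), -1)) = Mul(21, Pow(Add(-327, 177), -1)) = Mul(21, Pow(-150, -1)) = Mul(21, Rational(-1, 150)) = Rational(-7, 50)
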